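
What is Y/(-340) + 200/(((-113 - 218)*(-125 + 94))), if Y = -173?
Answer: 1843153/3488740 ≈ 0.52831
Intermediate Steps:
Y/(-340) + 200/(((-113 - 218)*(-125 + 94))) = -173/(-340) + 200/(((-113 - 218)*(-125 + 94))) = -173*(-1/340) + 200/((-331*(-31))) = 173/340 + 200/10261 = 1843153/3488740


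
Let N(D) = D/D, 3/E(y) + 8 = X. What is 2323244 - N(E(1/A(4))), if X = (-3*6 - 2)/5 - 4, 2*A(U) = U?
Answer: 2323243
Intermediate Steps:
A(U) = U/2
X = -8 (X = (-18 - 2)*(⅕) - 4 = -20*⅕ - 4 = -4 - 4 = -8)
E(y) = -3/16 (E(y) = 3/(-8 - 8) = 3/(-16) = 3*(-1/16) = -3/16)
N(D) = 1
2323244 - N(E(1/A(4))) = 2323244 - 1*1 = 2323244 - 1 = 2323243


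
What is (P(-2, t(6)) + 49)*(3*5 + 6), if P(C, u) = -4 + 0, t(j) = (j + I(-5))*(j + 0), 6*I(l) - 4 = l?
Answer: 945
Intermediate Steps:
I(l) = ⅔ + l/6
t(j) = j*(-⅙ + j) (t(j) = (j + (⅔ + (⅙)*(-5)))*(j + 0) = (j + (⅔ - ⅚))*j = (j - ⅙)*j = (-⅙ + j)*j = j*(-⅙ + j))
P(C, u) = -4
(P(-2, t(6)) + 49)*(3*5 + 6) = (-4 + 49)*(3*5 + 6) = 45*(15 + 6) = 45*21 = 945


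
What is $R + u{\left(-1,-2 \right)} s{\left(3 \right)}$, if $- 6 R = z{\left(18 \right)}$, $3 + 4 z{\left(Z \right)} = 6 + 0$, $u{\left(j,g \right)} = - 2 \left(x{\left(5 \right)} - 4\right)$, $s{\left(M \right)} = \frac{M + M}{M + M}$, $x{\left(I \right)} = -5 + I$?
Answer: $\frac{63}{8} \approx 7.875$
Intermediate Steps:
$s{\left(M \right)} = 1$ ($s{\left(M \right)} = \frac{2 M}{2 M} = 2 M \frac{1}{2 M} = 1$)
$u{\left(j,g \right)} = 8$ ($u{\left(j,g \right)} = - 2 \left(\left(-5 + 5\right) - 4\right) = - 2 \left(0 - 4\right) = \left(-2\right) \left(-4\right) = 8$)
$z{\left(Z \right)} = \frac{3}{4}$ ($z{\left(Z \right)} = - \frac{3}{4} + \frac{6 + 0}{4} = - \frac{3}{4} + \frac{1}{4} \cdot 6 = - \frac{3}{4} + \frac{3}{2} = \frac{3}{4}$)
$R = - \frac{1}{8}$ ($R = \left(- \frac{1}{6}\right) \frac{3}{4} = - \frac{1}{8} \approx -0.125$)
$R + u{\left(-1,-2 \right)} s{\left(3 \right)} = - \frac{1}{8} + 8 \cdot 1 = - \frac{1}{8} + 8 = \frac{63}{8}$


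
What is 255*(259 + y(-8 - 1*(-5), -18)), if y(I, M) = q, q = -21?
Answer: 60690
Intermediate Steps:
y(I, M) = -21
255*(259 + y(-8 - 1*(-5), -18)) = 255*(259 - 21) = 255*238 = 60690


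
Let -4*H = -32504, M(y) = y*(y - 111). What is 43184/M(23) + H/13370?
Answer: -35057691/1691305 ≈ -20.728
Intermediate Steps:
M(y) = y*(-111 + y)
H = 8126 (H = -1/4*(-32504) = 8126)
43184/M(23) + H/13370 = 43184/((23*(-111 + 23))) + 8126/13370 = 43184/((23*(-88))) + 8126*(1/13370) = 43184/(-2024) + 4063/6685 = 43184*(-1/2024) + 4063/6685 = -5398/253 + 4063/6685 = -35057691/1691305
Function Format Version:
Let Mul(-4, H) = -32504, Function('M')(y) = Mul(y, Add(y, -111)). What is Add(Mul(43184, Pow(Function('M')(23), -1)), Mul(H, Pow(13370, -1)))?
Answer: Rational(-35057691, 1691305) ≈ -20.728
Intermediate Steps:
Function('M')(y) = Mul(y, Add(-111, y))
H = 8126 (H = Mul(Rational(-1, 4), -32504) = 8126)
Add(Mul(43184, Pow(Function('M')(23), -1)), Mul(H, Pow(13370, -1))) = Add(Mul(43184, Pow(Mul(23, Add(-111, 23)), -1)), Mul(8126, Pow(13370, -1))) = Add(Mul(43184, Pow(Mul(23, -88), -1)), Mul(8126, Rational(1, 13370))) = Add(Mul(43184, Pow(-2024, -1)), Rational(4063, 6685)) = Add(Mul(43184, Rational(-1, 2024)), Rational(4063, 6685)) = Add(Rational(-5398, 253), Rational(4063, 6685)) = Rational(-35057691, 1691305)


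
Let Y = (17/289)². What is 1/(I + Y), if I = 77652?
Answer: 289/22441429 ≈ 1.2878e-5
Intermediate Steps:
Y = 1/289 (Y = (17*(1/289))² = (1/17)² = 1/289 ≈ 0.0034602)
1/(I + Y) = 1/(77652 + 1/289) = 1/(22441429/289) = 289/22441429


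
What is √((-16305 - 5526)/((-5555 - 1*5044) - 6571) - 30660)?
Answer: 3*I*√1004274003970/17170 ≈ 175.1*I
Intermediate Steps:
√((-16305 - 5526)/((-5555 - 1*5044) - 6571) - 30660) = √(-21831/((-5555 - 5044) - 6571) - 30660) = √(-21831/(-10599 - 6571) - 30660) = √(-21831/(-17170) - 30660) = √(-21831*(-1/17170) - 30660) = √(21831/17170 - 30660) = √(-526410369/17170) = 3*I*√1004274003970/17170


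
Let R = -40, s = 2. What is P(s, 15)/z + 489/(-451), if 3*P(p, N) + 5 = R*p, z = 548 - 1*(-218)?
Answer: -1162057/1036398 ≈ -1.1212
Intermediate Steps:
z = 766 (z = 548 + 218 = 766)
P(p, N) = -5/3 - 40*p/3 (P(p, N) = -5/3 + (-40*p)/3 = -5/3 - 40*p/3)
P(s, 15)/z + 489/(-451) = (-5/3 - 40/3*2)/766 + 489/(-451) = (-5/3 - 80/3)*(1/766) + 489*(-1/451) = -85/3*1/766 - 489/451 = -85/2298 - 489/451 = -1162057/1036398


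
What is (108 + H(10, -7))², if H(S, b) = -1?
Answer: 11449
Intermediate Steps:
(108 + H(10, -7))² = (108 - 1)² = 107² = 11449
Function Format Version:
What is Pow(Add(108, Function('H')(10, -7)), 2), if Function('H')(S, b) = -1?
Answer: 11449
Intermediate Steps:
Pow(Add(108, Function('H')(10, -7)), 2) = Pow(Add(108, -1), 2) = Pow(107, 2) = 11449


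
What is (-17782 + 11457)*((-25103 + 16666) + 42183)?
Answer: -213443450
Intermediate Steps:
(-17782 + 11457)*((-25103 + 16666) + 42183) = -6325*(-8437 + 42183) = -6325*33746 = -213443450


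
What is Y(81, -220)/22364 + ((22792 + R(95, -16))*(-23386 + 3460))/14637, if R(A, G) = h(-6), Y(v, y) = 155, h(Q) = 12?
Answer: -82618143827/2661316 ≈ -31044.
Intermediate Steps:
R(A, G) = 12
Y(81, -220)/22364 + ((22792 + R(95, -16))*(-23386 + 3460))/14637 = 155/22364 + ((22792 + 12)*(-23386 + 3460))/14637 = 155*(1/22364) + (22804*(-19926))*(1/14637) = 155/22364 - 454392504*1/14637 = 155/22364 - 3694248/119 = -82618143827/2661316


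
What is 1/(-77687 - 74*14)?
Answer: -1/78723 ≈ -1.2703e-5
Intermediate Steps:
1/(-77687 - 74*14) = 1/(-77687 - 1036) = 1/(-78723) = -1/78723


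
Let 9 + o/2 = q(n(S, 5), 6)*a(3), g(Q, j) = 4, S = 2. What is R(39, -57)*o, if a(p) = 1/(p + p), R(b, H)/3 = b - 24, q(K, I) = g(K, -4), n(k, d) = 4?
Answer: -750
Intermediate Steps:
q(K, I) = 4
R(b, H) = -72 + 3*b (R(b, H) = 3*(b - 24) = 3*(-24 + b) = -72 + 3*b)
a(p) = 1/(2*p)
o = -50/3 (o = -18 + 2*(4*((½)/3)) = -18 + 2*(4*((½)*(⅓))) = -18 + 2*(4*(⅙)) = -18 + 2*(⅔) = -18 + 4/3 = -50/3 ≈ -16.667)
R(39, -57)*o = (-72 + 3*39)*(-50/3) = (-72 + 117)*(-50/3) = 45*(-50/3) = -750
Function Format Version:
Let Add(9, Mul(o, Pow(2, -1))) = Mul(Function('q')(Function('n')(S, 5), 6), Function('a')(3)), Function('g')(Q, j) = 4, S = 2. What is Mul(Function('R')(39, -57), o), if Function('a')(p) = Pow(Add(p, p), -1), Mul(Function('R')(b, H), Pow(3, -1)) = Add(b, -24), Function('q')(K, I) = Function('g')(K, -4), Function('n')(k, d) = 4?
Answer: -750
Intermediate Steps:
Function('q')(K, I) = 4
Function('R')(b, H) = Add(-72, Mul(3, b)) (Function('R')(b, H) = Mul(3, Add(b, -24)) = Mul(3, Add(-24, b)) = Add(-72, Mul(3, b)))
Function('a')(p) = Mul(Rational(1, 2), Pow(p, -1)) (Function('a')(p) = Pow(Mul(2, p), -1) = Mul(Rational(1, 2), Pow(p, -1)))
o = Rational(-50, 3) (o = Add(-18, Mul(2, Mul(4, Mul(Rational(1, 2), Pow(3, -1))))) = Add(-18, Mul(2, Mul(4, Mul(Rational(1, 2), Rational(1, 3))))) = Add(-18, Mul(2, Mul(4, Rational(1, 6)))) = Add(-18, Mul(2, Rational(2, 3))) = Add(-18, Rational(4, 3)) = Rational(-50, 3) ≈ -16.667)
Mul(Function('R')(39, -57), o) = Mul(Add(-72, Mul(3, 39)), Rational(-50, 3)) = Mul(Add(-72, 117), Rational(-50, 3)) = Mul(45, Rational(-50, 3)) = -750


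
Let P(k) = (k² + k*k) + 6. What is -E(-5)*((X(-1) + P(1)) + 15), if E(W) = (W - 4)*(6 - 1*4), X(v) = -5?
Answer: 324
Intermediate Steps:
E(W) = -8 + 2*W (E(W) = (-4 + W)*(6 - 4) = (-4 + W)*2 = -8 + 2*W)
P(k) = 6 + 2*k² (P(k) = (k² + k²) + 6 = 2*k² + 6 = 6 + 2*k²)
-E(-5)*((X(-1) + P(1)) + 15) = -(-8 + 2*(-5))*((-5 + (6 + 2*1²)) + 15) = -(-8 - 10)*((-5 + (6 + 2*1)) + 15) = -(-18)*((-5 + (6 + 2)) + 15) = -(-18)*((-5 + 8) + 15) = -(-18)*(3 + 15) = -(-18)*18 = -1*(-324) = 324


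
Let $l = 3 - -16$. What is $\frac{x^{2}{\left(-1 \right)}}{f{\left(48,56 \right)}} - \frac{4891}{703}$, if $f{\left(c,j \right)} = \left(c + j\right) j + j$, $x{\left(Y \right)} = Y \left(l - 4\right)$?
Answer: $- \frac{1906727}{275576} \approx -6.9191$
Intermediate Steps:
$l = 19$ ($l = 3 + 16 = 19$)
$x{\left(Y \right)} = 15 Y$ ($x{\left(Y \right)} = Y \left(19 - 4\right) = Y 15 = 15 Y$)
$f{\left(c,j \right)} = j + j \left(c + j\right)$ ($f{\left(c,j \right)} = j \left(c + j\right) + j = j + j \left(c + j\right)$)
$\frac{x^{2}{\left(-1 \right)}}{f{\left(48,56 \right)}} - \frac{4891}{703} = \frac{\left(15 \left(-1\right)\right)^{2}}{56 \left(1 + 48 + 56\right)} - \frac{4891}{703} = \frac{\left(-15\right)^{2}}{56 \cdot 105} - \frac{4891}{703} = \frac{225}{5880} - \frac{4891}{703} = 225 \cdot \frac{1}{5880} - \frac{4891}{703} = \frac{15}{392} - \frac{4891}{703} = - \frac{1906727}{275576}$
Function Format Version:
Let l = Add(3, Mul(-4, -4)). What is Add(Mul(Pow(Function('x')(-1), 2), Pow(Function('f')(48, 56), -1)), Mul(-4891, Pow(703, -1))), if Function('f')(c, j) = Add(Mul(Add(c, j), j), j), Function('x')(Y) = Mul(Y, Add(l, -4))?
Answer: Rational(-1906727, 275576) ≈ -6.9191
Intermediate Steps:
l = 19 (l = Add(3, 16) = 19)
Function('x')(Y) = Mul(15, Y) (Function('x')(Y) = Mul(Y, Add(19, -4)) = Mul(Y, 15) = Mul(15, Y))
Function('f')(c, j) = Add(j, Mul(j, Add(c, j))) (Function('f')(c, j) = Add(Mul(j, Add(c, j)), j) = Add(j, Mul(j, Add(c, j))))
Add(Mul(Pow(Function('x')(-1), 2), Pow(Function('f')(48, 56), -1)), Mul(-4891, Pow(703, -1))) = Add(Mul(Pow(Mul(15, -1), 2), Pow(Mul(56, Add(1, 48, 56)), -1)), Mul(-4891, Pow(703, -1))) = Add(Mul(Pow(-15, 2), Pow(Mul(56, 105), -1)), Mul(-4891, Rational(1, 703))) = Add(Mul(225, Pow(5880, -1)), Rational(-4891, 703)) = Add(Mul(225, Rational(1, 5880)), Rational(-4891, 703)) = Add(Rational(15, 392), Rational(-4891, 703)) = Rational(-1906727, 275576)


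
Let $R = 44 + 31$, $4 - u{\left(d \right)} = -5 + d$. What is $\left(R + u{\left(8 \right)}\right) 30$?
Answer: $2280$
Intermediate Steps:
$u{\left(d \right)} = 9 - d$ ($u{\left(d \right)} = 4 - \left(-5 + d\right) = 9 - d$)
$R = 75$
$\left(R + u{\left(8 \right)}\right) 30 = \left(75 + \left(9 - 8\right)\right) 30 = \left(75 + 1\right) 30 = 76 \cdot 30 = 2280$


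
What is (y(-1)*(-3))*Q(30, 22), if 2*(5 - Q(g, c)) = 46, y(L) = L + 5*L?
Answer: -324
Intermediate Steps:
y(L) = 6*L
Q(g, c) = -18 (Q(g, c) = 5 - ½*46 = 5 - 23 = -18)
(y(-1)*(-3))*Q(30, 22) = ((6*(-1))*(-3))*(-18) = -6*(-3)*(-18) = 18*(-18) = -324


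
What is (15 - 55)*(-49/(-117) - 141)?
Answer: 657920/117 ≈ 5623.3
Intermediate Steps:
(15 - 55)*(-49/(-117) - 141) = -40*(-49*(-1/117) - 141) = -40*(49/117 - 141) = -40*(-16448/117) = 657920/117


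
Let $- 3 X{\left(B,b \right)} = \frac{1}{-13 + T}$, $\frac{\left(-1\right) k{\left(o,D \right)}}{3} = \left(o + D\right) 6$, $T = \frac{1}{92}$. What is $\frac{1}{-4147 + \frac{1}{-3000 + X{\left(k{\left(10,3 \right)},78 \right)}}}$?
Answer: $- \frac{10754908}{44600607061} \approx -0.00024114$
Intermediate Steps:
$T = \frac{1}{92} \approx 0.01087$
$k{\left(o,D \right)} = - 18 D - 18 o$ ($k{\left(o,D \right)} = - 3 \left(o + D\right) 6 = - 3 \left(D + o\right) 6 = - 3 \left(6 D + 6 o\right) = - 18 D - 18 o$)
$X{\left(B,b \right)} = \frac{92}{3585}$ ($X{\left(B,b \right)} = - \frac{1}{3 \left(-13 + \frac{1}{92}\right)} = - \frac{1}{3 \left(- \frac{1195}{92}\right)} = \left(- \frac{1}{3}\right) \left(- \frac{92}{1195}\right) = \frac{92}{3585}$)
$\frac{1}{-4147 + \frac{1}{-3000 + X{\left(k{\left(10,3 \right)},78 \right)}}} = \frac{1}{-4147 + \frac{1}{-3000 + \frac{92}{3585}}} = \frac{1}{-4147 + \frac{1}{- \frac{10754908}{3585}}} = \frac{1}{-4147 - \frac{3585}{10754908}} = \frac{1}{- \frac{44600607061}{10754908}} = - \frac{10754908}{44600607061}$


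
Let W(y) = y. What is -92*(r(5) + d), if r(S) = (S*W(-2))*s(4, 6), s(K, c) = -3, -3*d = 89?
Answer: -92/3 ≈ -30.667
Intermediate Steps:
d = -89/3 (d = -1/3*89 = -89/3 ≈ -29.667)
r(S) = 6*S (r(S) = (S*(-2))*(-3) = -2*S*(-3) = 6*S)
-92*(r(5) + d) = -92*(6*5 - 89/3) = -92*(30 - 89/3) = -92*1/3 = -92/3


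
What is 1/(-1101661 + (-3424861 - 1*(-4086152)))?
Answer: -1/440370 ≈ -2.2708e-6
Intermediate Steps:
1/(-1101661 + (-3424861 - 1*(-4086152))) = 1/(-1101661 + (-3424861 + 4086152)) = 1/(-1101661 + 661291) = 1/(-440370) = -1/440370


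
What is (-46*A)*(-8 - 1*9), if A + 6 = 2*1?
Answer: -3128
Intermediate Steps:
A = -4 (A = -6 + 2*1 = -6 + 2 = -4)
(-46*A)*(-8 - 1*9) = (-46*(-4))*(-8 - 1*9) = 184*(-8 - 9) = 184*(-17) = -3128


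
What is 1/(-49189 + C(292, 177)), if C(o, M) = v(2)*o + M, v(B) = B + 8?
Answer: -1/46092 ≈ -2.1696e-5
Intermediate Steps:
v(B) = 8 + B
C(o, M) = M + 10*o (C(o, M) = (8 + 2)*o + M = 10*o + M = M + 10*o)
1/(-49189 + C(292, 177)) = 1/(-49189 + (177 + 10*292)) = 1/(-49189 + (177 + 2920)) = 1/(-49189 + 3097) = 1/(-46092) = -1/46092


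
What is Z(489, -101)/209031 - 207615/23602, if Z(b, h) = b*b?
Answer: -12584745741/1644516554 ≈ -7.6525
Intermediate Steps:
Z(b, h) = b²
Z(489, -101)/209031 - 207615/23602 = 489²/209031 - 207615/23602 = 239121*(1/209031) - 207615*1/23602 = 79707/69677 - 207615/23602 = -12584745741/1644516554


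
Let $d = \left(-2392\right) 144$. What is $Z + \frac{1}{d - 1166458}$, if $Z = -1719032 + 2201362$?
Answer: $\frac{728755290979}{1510906} \approx 4.8233 \cdot 10^{5}$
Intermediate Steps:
$d = -344448$
$Z = 482330$
$Z + \frac{1}{d - 1166458} = 482330 + \frac{1}{-344448 - 1166458} = 482330 + \frac{1}{-1510906} = 482330 - \frac{1}{1510906} = \frac{728755290979}{1510906}$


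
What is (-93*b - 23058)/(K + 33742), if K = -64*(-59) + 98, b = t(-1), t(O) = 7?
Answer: -23709/37616 ≈ -0.63029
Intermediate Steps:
b = 7
K = 3874 (K = 3776 + 98 = 3874)
(-93*b - 23058)/(K + 33742) = (-93*7 - 23058)/(3874 + 33742) = (-651 - 23058)/37616 = -23709*1/37616 = -23709/37616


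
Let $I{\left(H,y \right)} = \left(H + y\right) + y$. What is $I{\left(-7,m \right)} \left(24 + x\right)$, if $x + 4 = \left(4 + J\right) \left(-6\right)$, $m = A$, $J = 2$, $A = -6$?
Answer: $304$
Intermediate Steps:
$m = -6$
$I{\left(H,y \right)} = H + 2 y$
$x = -40$ ($x = -4 + \left(4 + 2\right) \left(-6\right) = -4 + 6 \left(-6\right) = -4 - 36 = -40$)
$I{\left(-7,m \right)} \left(24 + x\right) = \left(-7 + 2 \left(-6\right)\right) \left(24 - 40\right) = \left(-7 - 12\right) \left(-16\right) = \left(-19\right) \left(-16\right) = 304$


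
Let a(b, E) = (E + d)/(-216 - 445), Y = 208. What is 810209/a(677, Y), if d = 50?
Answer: -535548149/258 ≈ -2.0758e+6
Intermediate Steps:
a(b, E) = -50/661 - E/661 (a(b, E) = (E + 50)/(-216 - 445) = (50 + E)/(-661) = (50 + E)*(-1/661) = -50/661 - E/661)
810209/a(677, Y) = 810209/(-50/661 - 1/661*208) = 810209/(-50/661 - 208/661) = 810209/(-258/661) = 810209*(-661/258) = -535548149/258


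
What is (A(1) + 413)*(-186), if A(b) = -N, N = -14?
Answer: -79422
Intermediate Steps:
A(b) = 14 (A(b) = -1*(-14) = 14)
(A(1) + 413)*(-186) = (14 + 413)*(-186) = 427*(-186) = -79422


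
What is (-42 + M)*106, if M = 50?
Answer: 848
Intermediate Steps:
(-42 + M)*106 = (-42 + 50)*106 = 8*106 = 848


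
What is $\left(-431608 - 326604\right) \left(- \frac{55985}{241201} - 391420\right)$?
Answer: $\frac{71583516286687860}{241201} \approx 2.9678 \cdot 10^{11}$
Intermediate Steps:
$\left(-431608 - 326604\right) \left(- \frac{55985}{241201} - 391420\right) = - 758212 \left(\left(-55985\right) \frac{1}{241201} - 391420\right) = - 758212 \left(- \frac{55985}{241201} - 391420\right) = \left(-758212\right) \left(- \frac{94410951405}{241201}\right) = \frac{71583516286687860}{241201}$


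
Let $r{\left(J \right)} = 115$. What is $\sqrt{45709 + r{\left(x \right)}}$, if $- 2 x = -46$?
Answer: $16 \sqrt{179} \approx 214.07$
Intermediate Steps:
$x = 23$ ($x = \left(- \frac{1}{2}\right) \left(-46\right) = 23$)
$\sqrt{45709 + r{\left(x \right)}} = \sqrt{45709 + 115} = \sqrt{45824} = 16 \sqrt{179}$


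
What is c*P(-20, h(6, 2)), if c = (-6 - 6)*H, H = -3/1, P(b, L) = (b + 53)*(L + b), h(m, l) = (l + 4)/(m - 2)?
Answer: -21978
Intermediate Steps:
h(m, l) = (4 + l)/(-2 + m)
P(b, L) = (53 + b)*(L + b)
H = -3 (H = -3*1 = -3)
c = 36 (c = (-6 - 6)*(-3) = -12*(-3) = 36)
c*P(-20, h(6, 2)) = 36*((-20)**2 + 53*((4 + 2)/(-2 + 6)) + 53*(-20) + ((4 + 2)/(-2 + 6))*(-20)) = 36*(400 + 53*(6/4) - 1060 + (6/4)*(-20)) = 36*(400 + 53*((1/4)*6) - 1060 + ((1/4)*6)*(-20)) = 36*(400 + 53*(3/2) - 1060 + (3/2)*(-20)) = 36*(400 + 159/2 - 1060 - 30) = 36*(-1221/2) = -21978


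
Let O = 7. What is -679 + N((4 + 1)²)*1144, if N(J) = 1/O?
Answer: -3609/7 ≈ -515.57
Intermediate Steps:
N(J) = ⅐ (N(J) = 1/7 = ⅐)
-679 + N((4 + 1)²)*1144 = -679 + (⅐)*1144 = -679 + 1144/7 = -3609/7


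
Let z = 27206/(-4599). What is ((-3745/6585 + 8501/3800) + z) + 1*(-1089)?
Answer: -8387449496539/7672051800 ≈ -1093.2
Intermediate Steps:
z = -27206/4599 (z = 27206*(-1/4599) = -27206/4599 ≈ -5.9156)
((-3745/6585 + 8501/3800) + z) + 1*(-1089) = ((-3745/6585 + 8501/3800) - 27206/4599) + 1*(-1089) = ((-3745*1/6585 + 8501*(1/3800)) - 27206/4599) - 1089 = ((-749/1317 + 8501/3800) - 27206/4599) - 1089 = (8349617/5004600 - 27206/4599) - 1089 = -32585086339/7672051800 - 1089 = -8387449496539/7672051800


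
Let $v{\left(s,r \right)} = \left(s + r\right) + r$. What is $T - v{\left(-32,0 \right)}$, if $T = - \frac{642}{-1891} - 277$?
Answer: $- \frac{462653}{1891} \approx -244.66$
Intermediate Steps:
$v{\left(s,r \right)} = s + 2 r$ ($v{\left(s,r \right)} = \left(r + s\right) + r = s + 2 r$)
$T = - \frac{523165}{1891}$ ($T = \left(-642\right) \left(- \frac{1}{1891}\right) - 277 = \frac{642}{1891} - 277 = - \frac{523165}{1891} \approx -276.66$)
$T - v{\left(-32,0 \right)} = - \frac{523165}{1891} - \left(-32 + 2 \cdot 0\right) = - \frac{523165}{1891} - \left(-32 + 0\right) = - \frac{523165}{1891} - -32 = - \frac{523165}{1891} + 32 = - \frac{462653}{1891}$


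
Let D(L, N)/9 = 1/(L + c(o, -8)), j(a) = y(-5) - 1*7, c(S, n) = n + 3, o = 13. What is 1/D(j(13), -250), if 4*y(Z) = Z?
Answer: -53/36 ≈ -1.4722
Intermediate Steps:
y(Z) = Z/4
c(S, n) = 3 + n
j(a) = -33/4 (j(a) = (¼)*(-5) - 1*7 = -5/4 - 7 = -33/4)
D(L, N) = 9/(-5 + L) (D(L, N) = 9/(L + (3 - 8)) = 9/(L - 5) = 9/(-5 + L))
1/D(j(13), -250) = 1/(9/(-5 - 33/4)) = 1/(9/(-53/4)) = 1/(9*(-4/53)) = 1/(-36/53) = -53/36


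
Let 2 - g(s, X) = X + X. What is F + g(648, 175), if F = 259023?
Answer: 258675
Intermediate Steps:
g(s, X) = 2 - 2*X (g(s, X) = 2 - (X + X) = 2 - 2*X)
F + g(648, 175) = 259023 + (2 - 2*175) = 259023 + (2 - 350) = 259023 - 348 = 258675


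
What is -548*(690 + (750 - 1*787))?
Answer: -357844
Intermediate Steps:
-548*(690 + (750 - 1*787)) = -548*(690 + (750 - 787)) = -548*(690 - 37) = -548*653 = -357844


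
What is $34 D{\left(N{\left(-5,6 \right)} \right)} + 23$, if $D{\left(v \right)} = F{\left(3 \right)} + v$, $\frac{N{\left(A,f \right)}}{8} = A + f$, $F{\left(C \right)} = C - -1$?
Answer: $431$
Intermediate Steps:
$F{\left(C \right)} = 1 + C$ ($F{\left(C \right)} = C + 1 = 1 + C$)
$N{\left(A,f \right)} = 8 A + 8 f$ ($N{\left(A,f \right)} = 8 \left(A + f\right) = 8 A + 8 f$)
$D{\left(v \right)} = 4 + v$ ($D{\left(v \right)} = \left(1 + 3\right) + v = 4 + v$)
$34 D{\left(N{\left(-5,6 \right)} \right)} + 23 = 34 \left(4 + \left(8 \left(-5\right) + 8 \cdot 6\right)\right) + 23 = 34 \left(4 + \left(-40 + 48\right)\right) + 23 = 34 \left(4 + 8\right) + 23 = 34 \cdot 12 + 23 = 408 + 23 = 431$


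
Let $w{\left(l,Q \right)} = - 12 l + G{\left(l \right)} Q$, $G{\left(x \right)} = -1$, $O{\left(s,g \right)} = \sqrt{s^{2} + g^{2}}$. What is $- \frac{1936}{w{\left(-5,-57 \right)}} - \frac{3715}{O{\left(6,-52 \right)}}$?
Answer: $- \frac{1936}{117} - \frac{743 \sqrt{685}}{274} \approx -87.518$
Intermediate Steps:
$O{\left(s,g \right)} = \sqrt{g^{2} + s^{2}}$
$w{\left(l,Q \right)} = - Q - 12 l$ ($w{\left(l,Q \right)} = - 12 l - Q = - Q - 12 l$)
$- \frac{1936}{w{\left(-5,-57 \right)}} - \frac{3715}{O{\left(6,-52 \right)}} = - \frac{1936}{\left(-1\right) \left(-57\right) - -60} - \frac{3715}{\sqrt{\left(-52\right)^{2} + 6^{2}}} = - \frac{1936}{57 + 60} - \frac{3715}{\sqrt{2704 + 36}} = - \frac{1936}{117} - \frac{3715}{\sqrt{2740}} = \left(-1936\right) \frac{1}{117} - \frac{3715}{2 \sqrt{685}} = - \frac{1936}{117} - 3715 \frac{\sqrt{685}}{1370} = - \frac{1936}{117} - \frac{743 \sqrt{685}}{274}$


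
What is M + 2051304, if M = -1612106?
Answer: 439198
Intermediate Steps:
M + 2051304 = -1612106 + 2051304 = 439198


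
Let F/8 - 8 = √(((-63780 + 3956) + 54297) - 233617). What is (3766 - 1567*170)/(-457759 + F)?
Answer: 120201691680/209500018241 + 4201984*I*√59786/209500018241 ≈ 0.57376 + 0.0049042*I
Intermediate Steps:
F = 64 + 16*I*√59786 (F = 64 + 8*√(((-63780 + 3956) + 54297) - 233617) = 64 + 8*√((-59824 + 54297) - 233617) = 64 + 8*√(-5527 - 233617) = 64 + 8*√(-239144) = 64 + 8*(2*I*√59786) = 64 + 16*I*√59786 ≈ 64.0 + 3912.2*I)
(3766 - 1567*170)/(-457759 + F) = (3766 - 1567*170)/(-457759 + (64 + 16*I*√59786)) = (3766 - 266390)/(-457695 + 16*I*√59786) = -262624/(-457695 + 16*I*√59786)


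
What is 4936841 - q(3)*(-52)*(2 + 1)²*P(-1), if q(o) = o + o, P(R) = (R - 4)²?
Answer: 5007041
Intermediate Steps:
P(R) = (-4 + R)²
q(o) = 2*o
4936841 - q(3)*(-52)*(2 + 1)²*P(-1) = 4936841 - (2*3)*(-52)*(2 + 1)²*(-4 - 1)² = 4936841 - 6*(-52)*3²*(-5)² = 4936841 - (-312)*9*25 = 4936841 - (-312)*225 = 4936841 - 1*(-70200) = 4936841 + 70200 = 5007041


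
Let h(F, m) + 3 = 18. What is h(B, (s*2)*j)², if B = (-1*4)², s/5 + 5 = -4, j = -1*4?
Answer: 225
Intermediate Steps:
j = -4
s = -45 (s = -25 + 5*(-4) = -25 - 20 = -45)
B = 16 (B = (-4)² = 16)
h(F, m) = 15 (h(F, m) = -3 + 18 = 15)
h(B, (s*2)*j)² = 15² = 225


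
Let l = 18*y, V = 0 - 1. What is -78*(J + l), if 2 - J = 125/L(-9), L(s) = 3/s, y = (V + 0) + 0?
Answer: -28002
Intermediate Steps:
V = -1
y = -1 (y = (-1 + 0) + 0 = -1 + 0 = -1)
J = 377 (J = 2 - 125/(3/(-9)) = 2 - 125/(3*(-1/9)) = 2 - 125/(-1/3) = 2 - 125*(-3) = 2 - 1*(-375) = 2 + 375 = 377)
l = -18 (l = 18*(-1) = -18)
-78*(J + l) = -78*(377 - 18) = -78*359 = -28002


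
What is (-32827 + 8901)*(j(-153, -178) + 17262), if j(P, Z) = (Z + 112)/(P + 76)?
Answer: -413031120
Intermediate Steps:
j(P, Z) = (112 + Z)/(76 + P)
(-32827 + 8901)*(j(-153, -178) + 17262) = (-32827 + 8901)*((112 - 178)/(76 - 153) + 17262) = -23926*(-66/(-77) + 17262) = -23926*(-1/77*(-66) + 17262) = -23926*(6/7 + 17262) = -23926*120840/7 = -413031120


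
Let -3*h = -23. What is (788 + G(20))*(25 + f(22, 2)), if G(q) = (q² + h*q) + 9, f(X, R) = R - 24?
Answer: 4051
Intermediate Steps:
f(X, R) = -24 + R
h = 23/3 (h = -⅓*(-23) = 23/3 ≈ 7.6667)
G(q) = 9 + q² + 23*q/3 (G(q) = (q² + 23*q/3) + 9 = 9 + q² + 23*q/3)
(788 + G(20))*(25 + f(22, 2)) = (788 + (9 + 20² + (23/3)*20))*(25 + (-24 + 2)) = (788 + (9 + 400 + 460/3))*(25 - 22) = (788 + 1687/3)*3 = (4051/3)*3 = 4051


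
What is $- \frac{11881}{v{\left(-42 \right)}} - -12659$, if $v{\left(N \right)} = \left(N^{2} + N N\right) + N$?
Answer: $\frac{44117393}{3486} \approx 12656.0$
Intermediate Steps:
$v{\left(N \right)} = N + 2 N^{2}$ ($v{\left(N \right)} = \left(N^{2} + N^{2}\right) + N = 2 N^{2} + N = N + 2 N^{2}$)
$- \frac{11881}{v{\left(-42 \right)}} - -12659 = - \frac{11881}{\left(-42\right) \left(1 + 2 \left(-42\right)\right)} - -12659 = - \frac{11881}{\left(-42\right) \left(1 - 84\right)} + 12659 = - \frac{11881}{\left(-42\right) \left(-83\right)} + 12659 = - \frac{11881}{3486} + 12659 = \frac{44117393}{3486}$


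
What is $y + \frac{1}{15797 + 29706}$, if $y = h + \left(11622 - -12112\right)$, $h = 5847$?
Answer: $\frac{1346024244}{45503} \approx 29581.0$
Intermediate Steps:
$y = 29581$ ($y = 5847 + \left(11622 - -12112\right) = 5847 + \left(11622 + 12112\right) = 5847 + 23734 = 29581$)
$y + \frac{1}{15797 + 29706} = 29581 + \frac{1}{15797 + 29706} = 29581 + \frac{1}{45503} = \frac{1346024244}{45503}$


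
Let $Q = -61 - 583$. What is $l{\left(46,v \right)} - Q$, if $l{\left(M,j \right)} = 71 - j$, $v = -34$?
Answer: $749$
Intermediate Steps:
$Q = -644$ ($Q = -61 - 583 = -644$)
$l{\left(46,v \right)} - Q = \left(71 - -34\right) - -644 = \left(71 + 34\right) + 644 = 105 + 644 = 749$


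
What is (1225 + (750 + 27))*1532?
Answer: 3067064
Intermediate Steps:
(1225 + (750 + 27))*1532 = (1225 + 777)*1532 = 2002*1532 = 3067064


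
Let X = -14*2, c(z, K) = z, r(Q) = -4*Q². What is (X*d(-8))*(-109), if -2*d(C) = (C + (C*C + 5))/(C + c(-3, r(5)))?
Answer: 93086/11 ≈ 8462.4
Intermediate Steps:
X = -28
d(C) = -(5 + C + C²)/(2*(-3 + C)) (d(C) = -(C + (C*C + 5))/(2*(C - 3)) = -(C + (C² + 5))/(2*(-3 + C)) = -(C + (5 + C²))/(2*(-3 + C)) = -(5 + C + C²)/(2*(-3 + C)))
(X*d(-8))*(-109) = -14*(-5 - 1*(-8) - 1*(-8)²)/(-3 - 8)*(-109) = -14*(-5 + 8 - 1*64)/(-11)*(-109) = -14*(-1)*(-5 + 8 - 64)/11*(-109) = -14*(-1)*(-61)/11*(-109) = -28*61/22*(-109) = -854/11*(-109) = 93086/11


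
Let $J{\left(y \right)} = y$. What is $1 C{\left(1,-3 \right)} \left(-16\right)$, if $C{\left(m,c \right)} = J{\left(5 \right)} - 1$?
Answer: $-64$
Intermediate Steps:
$C{\left(m,c \right)} = 4$ ($C{\left(m,c \right)} = 5 - 1 = 4$)
$1 C{\left(1,-3 \right)} \left(-16\right) = 1 \cdot 4 \left(-16\right) = 4 \left(-16\right) = -64$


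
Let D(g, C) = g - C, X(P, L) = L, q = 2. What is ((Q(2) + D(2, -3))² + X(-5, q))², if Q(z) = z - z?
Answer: 729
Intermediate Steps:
Q(z) = 0
((Q(2) + D(2, -3))² + X(-5, q))² = ((0 + (2 - 1*(-3)))² + 2)² = ((0 + (2 + 3))² + 2)² = ((0 + 5)² + 2)² = (5² + 2)² = (25 + 2)² = 27² = 729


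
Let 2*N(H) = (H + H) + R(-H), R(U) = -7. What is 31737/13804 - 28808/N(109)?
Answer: -788634757/2912644 ≈ -270.76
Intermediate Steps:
N(H) = -7/2 + H (N(H) = ((H + H) - 7)/2 = (2*H - 7)/2 = (-7 + 2*H)/2 = -7/2 + H)
31737/13804 - 28808/N(109) = 31737/13804 - 28808/(-7/2 + 109) = 31737*(1/13804) - 28808/211/2 = 31737/13804 - 28808*2/211 = 31737/13804 - 57616/211 = -788634757/2912644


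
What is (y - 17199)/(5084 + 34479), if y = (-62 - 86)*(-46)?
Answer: -10391/39563 ≈ -0.26264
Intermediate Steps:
y = 6808 (y = -148*(-46) = 6808)
(y - 17199)/(5084 + 34479) = (6808 - 17199)/(5084 + 34479) = -10391/39563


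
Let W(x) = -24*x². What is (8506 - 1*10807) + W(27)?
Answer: -19797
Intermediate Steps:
(8506 - 1*10807) + W(27) = (8506 - 1*10807) - 24*27² = (8506 - 10807) - 24*729 = -2301 - 17496 = -19797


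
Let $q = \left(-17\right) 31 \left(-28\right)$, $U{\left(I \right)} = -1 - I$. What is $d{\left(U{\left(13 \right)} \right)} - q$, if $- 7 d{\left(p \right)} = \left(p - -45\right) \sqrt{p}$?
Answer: $-14756 - \frac{31 i \sqrt{14}}{7} \approx -14756.0 - 16.57 i$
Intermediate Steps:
$q = 14756$ ($q = \left(-527\right) \left(-28\right) = 14756$)
$d{\left(p \right)} = - \frac{\sqrt{p} \left(45 + p\right)}{7}$ ($d{\left(p \right)} = - \frac{\left(p - -45\right) \sqrt{p}}{7} = - \frac{\left(p + 45\right) \sqrt{p}}{7} = - \frac{\left(45 + p\right) \sqrt{p}}{7} = - \frac{\sqrt{p} \left(45 + p\right)}{7}$)
$d{\left(U{\left(13 \right)} \right)} - q = \frac{\sqrt{-1 - 13} \left(-45 - \left(-1 - 13\right)\right)}{7} - 14756 = \frac{\sqrt{-14} \left(-45 - -14\right)}{7} - 14756 = \frac{i \sqrt{14} \left(-45 + 14\right)}{7} - 14756 = \frac{1}{7} i \sqrt{14} \left(-31\right) - 14756 = - \frac{31 i \sqrt{14}}{7} - 14756 = -14756 - \frac{31 i \sqrt{14}}{7}$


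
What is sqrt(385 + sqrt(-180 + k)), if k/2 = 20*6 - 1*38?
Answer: sqrt(385 + 4*I) ≈ 19.622 + 0.1019*I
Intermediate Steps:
k = 164 (k = 2*(20*6 - 1*38) = 2*(120 - 38) = 2*82 = 164)
sqrt(385 + sqrt(-180 + k)) = sqrt(385 + sqrt(-180 + 164)) = sqrt(385 + sqrt(-16)) = sqrt(385 + 4*I)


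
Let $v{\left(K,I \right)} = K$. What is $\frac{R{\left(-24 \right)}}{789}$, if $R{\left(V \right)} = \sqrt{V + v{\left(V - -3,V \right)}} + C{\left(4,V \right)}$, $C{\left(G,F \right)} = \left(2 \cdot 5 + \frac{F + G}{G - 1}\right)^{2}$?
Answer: $\frac{100}{7101} + \frac{i \sqrt{5}}{263} \approx 0.014083 + 0.0085022 i$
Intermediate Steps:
$C{\left(G,F \right)} = \left(10 + \frac{F + G}{-1 + G}\right)^{2}$
$R{\left(V \right)} = \sqrt{3 + 2 V} + \frac{\left(34 + V\right)^{2}}{9}$ ($R{\left(V \right)} = \sqrt{V + \left(V - -3\right)} + \frac{\left(-10 + V + 11 \cdot 4\right)^{2}}{\left(-1 + 4\right)^{2}} = \sqrt{V + \left(V + 3\right)} + \frac{\left(-10 + V + 44\right)^{2}}{9} = \sqrt{V + \left(3 + V\right)} + \frac{\left(34 + V\right)^{2}}{9} = \sqrt{3 + 2 V} + \frac{\left(34 + V\right)^{2}}{9}$)
$\frac{R{\left(-24 \right)}}{789} = \frac{\sqrt{3 + 2 \left(-24\right)} + \frac{\left(34 - 24\right)^{2}}{9}}{789} = \left(\sqrt{3 - 48} + \frac{10^{2}}{9}\right) \frac{1}{789} = \left(\sqrt{-45} + \frac{1}{9} \cdot 100\right) \frac{1}{789} = \left(3 i \sqrt{5} + \frac{100}{9}\right) \frac{1}{789} = \left(\frac{100}{9} + 3 i \sqrt{5}\right) \frac{1}{789} = \frac{100}{7101} + \frac{i \sqrt{5}}{263}$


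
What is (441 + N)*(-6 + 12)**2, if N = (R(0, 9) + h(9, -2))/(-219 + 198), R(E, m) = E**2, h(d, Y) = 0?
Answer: 15876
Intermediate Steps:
N = 0 (N = (0**2 + 0)/(-219 + 198) = (0 + 0)/(-21) = 0*(-1/21) = 0)
(441 + N)*(-6 + 12)**2 = (441 + 0)*(-6 + 12)**2 = 441*6**2 = 441*36 = 15876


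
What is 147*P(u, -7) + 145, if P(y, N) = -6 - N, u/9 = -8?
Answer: 292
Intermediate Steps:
u = -72 (u = 9*(-8) = -72)
147*P(u, -7) + 145 = 147*(-6 - 1*(-7)) + 145 = 147*(-6 + 7) + 145 = 147*1 + 145 = 147 + 145 = 292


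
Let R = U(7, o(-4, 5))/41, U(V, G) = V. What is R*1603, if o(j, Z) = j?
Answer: 11221/41 ≈ 273.68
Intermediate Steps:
R = 7/41 ≈ 0.17073
R*1603 = (7/41)*1603 = 11221/41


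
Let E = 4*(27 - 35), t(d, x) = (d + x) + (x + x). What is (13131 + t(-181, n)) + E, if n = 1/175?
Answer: 2260653/175 ≈ 12918.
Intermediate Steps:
n = 1/175 ≈ 0.0057143
t(d, x) = d + 3*x (t(d, x) = (d + x) + 2*x = d + 3*x)
E = -32 (E = 4*(-8) = -32)
(13131 + t(-181, n)) + E = (13131 + (-181 + 3*(1/175))) - 32 = (13131 + (-181 + 3/175)) - 32 = (13131 - 31672/175) - 32 = 2266253/175 - 32 = 2260653/175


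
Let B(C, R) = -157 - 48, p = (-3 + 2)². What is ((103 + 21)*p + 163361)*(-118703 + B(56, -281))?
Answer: -19439674380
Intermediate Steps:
p = 1 (p = (-1)² = 1)
B(C, R) = -205
((103 + 21)*p + 163361)*(-118703 + B(56, -281)) = ((103 + 21)*1 + 163361)*(-118703 - 205) = (124*1 + 163361)*(-118908) = (124 + 163361)*(-118908) = 163485*(-118908) = -19439674380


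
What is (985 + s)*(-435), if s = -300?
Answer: -297975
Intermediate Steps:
(985 + s)*(-435) = (985 - 300)*(-435) = 685*(-435) = -297975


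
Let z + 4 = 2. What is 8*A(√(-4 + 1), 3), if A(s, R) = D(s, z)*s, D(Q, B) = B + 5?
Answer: 24*I*√3 ≈ 41.569*I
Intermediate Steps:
z = -2 (z = -4 + 2 = -2)
D(Q, B) = 5 + B
A(s, R) = 3*s (A(s, R) = (5 - 2)*s = 3*s)
8*A(√(-4 + 1), 3) = 8*(3*√(-4 + 1)) = 8*(3*√(-3)) = 8*(3*(I*√3)) = 8*(3*I*√3) = 24*I*√3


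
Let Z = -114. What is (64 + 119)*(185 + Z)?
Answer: 12993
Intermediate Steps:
(64 + 119)*(185 + Z) = (64 + 119)*(185 - 114) = 183*71 = 12993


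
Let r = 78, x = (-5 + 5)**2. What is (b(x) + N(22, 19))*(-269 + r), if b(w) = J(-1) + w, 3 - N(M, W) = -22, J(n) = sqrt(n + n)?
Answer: -4775 - 191*I*sqrt(2) ≈ -4775.0 - 270.11*I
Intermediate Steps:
J(n) = sqrt(2)*sqrt(n) (J(n) = sqrt(2*n) = sqrt(2)*sqrt(n))
x = 0 (x = 0**2 = 0)
N(M, W) = 25 (N(M, W) = 3 - 1*(-22) = 3 + 22 = 25)
b(w) = w + I*sqrt(2) (b(w) = sqrt(2)*sqrt(-1) + w = sqrt(2)*I + w = I*sqrt(2) + w = w + I*sqrt(2))
(b(x) + N(22, 19))*(-269 + r) = ((0 + I*sqrt(2)) + 25)*(-269 + 78) = (I*sqrt(2) + 25)*(-191) = (25 + I*sqrt(2))*(-191) = -4775 - 191*I*sqrt(2)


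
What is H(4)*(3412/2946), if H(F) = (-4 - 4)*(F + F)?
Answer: -109184/1473 ≈ -74.124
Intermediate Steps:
H(F) = -16*F
H(4)*(3412/2946) = (-16*4)*(3412/2946) = -218368/2946 = -64*1706/1473 = -109184/1473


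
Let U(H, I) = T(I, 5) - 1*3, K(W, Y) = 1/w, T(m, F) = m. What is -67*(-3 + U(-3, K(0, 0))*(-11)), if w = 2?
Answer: -3283/2 ≈ -1641.5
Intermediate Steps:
K(W, Y) = ½ (K(W, Y) = 1/2 = ½)
U(H, I) = -3 + I (U(H, I) = I - 1*3 = I - 3 = -3 + I)
-67*(-3 + U(-3, K(0, 0))*(-11)) = -67*(-3 + (-3 + ½)*(-11)) = -67*(-3 - 5/2*(-11)) = -67*(-3 + 55/2) = -67*49/2 = -3283/2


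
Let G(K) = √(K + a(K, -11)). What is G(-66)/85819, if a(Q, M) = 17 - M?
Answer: I*√38/85819 ≈ 7.183e-5*I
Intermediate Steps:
G(K) = √(28 + K) (G(K) = √(K + (17 - 1*(-11))) = √(K + (17 + 11)) = √(K + 28) = √(28 + K))
G(-66)/85819 = √(28 - 66)/85819 = √(-38)*(1/85819) = (I*√38)*(1/85819) = I*√38/85819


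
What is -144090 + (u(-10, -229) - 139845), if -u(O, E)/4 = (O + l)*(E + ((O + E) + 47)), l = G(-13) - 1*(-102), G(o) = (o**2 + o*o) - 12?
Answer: 419977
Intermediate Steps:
G(o) = -12 + 2*o**2 (G(o) = (o**2 + o**2) - 12 = 2*o**2 - 12 = -12 + 2*o**2)
l = 428 (l = (-12 + 2*(-13)**2) - 1*(-102) = (-12 + 2*169) + 102 = (-12 + 338) + 102 = 326 + 102 = 428)
u(O, E) = -4*(428 + O)*(47 + O + 2*E) (u(O, E) = -4*(O + 428)*(E + ((O + E) + 47)) = -4*(428 + O)*(E + ((E + O) + 47)) = -4*(428 + O)*(E + (47 + E + O)) = -4*(428 + O)*(47 + O + 2*E))
-144090 + (u(-10, -229) - 139845) = -144090 + ((-80464 - 3424*(-229) - 1900*(-10) - 4*(-10)**2 - 8*(-229)*(-10)) - 139845) = -144090 + ((-80464 + 784096 + 19000 - 4*100 - 18320) - 139845) = -144090 + ((-80464 + 784096 + 19000 - 400 - 18320) - 139845) = -144090 + (703912 - 139845) = -144090 + 564067 = 419977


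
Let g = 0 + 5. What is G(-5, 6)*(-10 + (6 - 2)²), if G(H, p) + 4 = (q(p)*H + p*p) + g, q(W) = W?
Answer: 42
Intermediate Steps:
g = 5
G(H, p) = 1 + p² + H*p (G(H, p) = -4 + ((p*H + p*p) + 5) = -4 + ((H*p + p²) + 5) = -4 + ((p² + H*p) + 5) = -4 + (5 + p² + H*p) = 1 + p² + H*p)
G(-5, 6)*(-10 + (6 - 2)²) = (1 + 6² - 5*6)*(-10 + (6 - 2)²) = (1 + 36 - 30)*(-10 + 4²) = 7*(-10 + 16) = 7*6 = 42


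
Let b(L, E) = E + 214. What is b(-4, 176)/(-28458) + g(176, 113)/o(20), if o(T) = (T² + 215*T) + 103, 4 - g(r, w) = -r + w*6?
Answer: -891403/7593543 ≈ -0.11739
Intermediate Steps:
b(L, E) = 214 + E
g(r, w) = 4 + r - 6*w (g(r, w) = 4 - (-r + w*6) = 4 - (-r + 6*w) = 4 + (r - 6*w) = 4 + r - 6*w)
o(T) = 103 + T² + 215*T
b(-4, 176)/(-28458) + g(176, 113)/o(20) = (214 + 176)/(-28458) + (4 + 176 - 6*113)/(103 + 20² + 215*20) = 390*(-1/28458) + (4 + 176 - 678)/(103 + 400 + 4300) = -65/4743 - 498/4803 = -65/4743 - 498*1/4803 = -65/4743 - 166/1601 = -891403/7593543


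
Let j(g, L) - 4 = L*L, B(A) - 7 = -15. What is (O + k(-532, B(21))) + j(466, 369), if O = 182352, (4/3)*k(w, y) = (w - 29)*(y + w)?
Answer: 545722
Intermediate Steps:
B(A) = -8 (B(A) = 7 - 15 = -8)
j(g, L) = 4 + L² (j(g, L) = 4 + L*L = 4 + L²)
k(w, y) = 3*(-29 + w)*(w + y)/4 (k(w, y) = 3*((w - 29)*(y + w))/4 = 3*((-29 + w)*(w + y))/4 = 3*(-29 + w)*(w + y)/4)
(O + k(-532, B(21))) + j(466, 369) = (182352 + (-87/4*(-532) - 87/4*(-8) + (¾)*(-532)² + (¾)*(-532)*(-8))) + (4 + 369²) = (182352 + (11571 + 174 + (¾)*283024 + 3192)) + (4 + 136161) = (182352 + (11571 + 174 + 212268 + 3192)) + 136165 = (182352 + 227205) + 136165 = 409557 + 136165 = 545722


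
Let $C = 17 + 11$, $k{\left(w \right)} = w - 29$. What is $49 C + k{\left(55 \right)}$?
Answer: $1398$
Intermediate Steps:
$k{\left(w \right)} = -29 + w$
$C = 28$
$49 C + k{\left(55 \right)} = 49 \cdot 28 + \left(-29 + 55\right) = 1372 + 26 = 1398$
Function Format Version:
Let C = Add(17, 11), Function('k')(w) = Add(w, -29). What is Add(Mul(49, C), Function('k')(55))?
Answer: 1398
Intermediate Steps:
Function('k')(w) = Add(-29, w)
C = 28
Add(Mul(49, C), Function('k')(55)) = Add(Mul(49, 28), Add(-29, 55)) = Add(1372, 26) = 1398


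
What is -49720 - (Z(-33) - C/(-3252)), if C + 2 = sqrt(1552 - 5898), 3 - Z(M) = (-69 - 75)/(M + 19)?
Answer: -565830107/11382 - I*sqrt(4346)/3252 ≈ -49713.0 - 0.020272*I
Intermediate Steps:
Z(M) = 3 + 144/(19 + M) (Z(M) = 3 - (-69 - 75)/(M + 19) = 3 - (-144)/(19 + M) = 3 + 144/(19 + M))
C = -2 + I*sqrt(4346) (C = -2 + sqrt(1552 - 5898) = -2 + sqrt(-4346) = -2 + I*sqrt(4346) ≈ -2.0 + 65.924*I)
-49720 - (Z(-33) - C/(-3252)) = -49720 - (3*(67 - 33)/(19 - 33) - (-2 + I*sqrt(4346))/(-3252)) = -49720 - (3*34/(-14) - (-2 + I*sqrt(4346))*(-1)/3252) = -49720 - (3*(-1/14)*34 - (1/1626 - I*sqrt(4346)/3252)) = -49720 - (-51/7 + (-1/1626 + I*sqrt(4346)/3252)) = -49720 - (-82933/11382 + I*sqrt(4346)/3252) = -49720 + (82933/11382 - I*sqrt(4346)/3252) = -565830107/11382 - I*sqrt(4346)/3252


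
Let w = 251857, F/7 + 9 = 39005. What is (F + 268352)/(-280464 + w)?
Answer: -541324/28607 ≈ -18.923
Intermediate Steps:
F = 272972 (F = -63 + 7*39005 = -63 + 273035 = 272972)
(F + 268352)/(-280464 + w) = (272972 + 268352)/(-280464 + 251857) = 541324/(-28607) = 541324*(-1/28607) = -541324/28607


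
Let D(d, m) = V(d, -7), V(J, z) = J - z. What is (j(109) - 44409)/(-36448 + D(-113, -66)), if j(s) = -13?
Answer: 3173/2611 ≈ 1.2152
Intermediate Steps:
D(d, m) = 7 + d (D(d, m) = d - 1*(-7) = d + 7 = 7 + d)
(j(109) - 44409)/(-36448 + D(-113, -66)) = (-13 - 44409)/(-36448 + (7 - 113)) = -44422/(-36448 - 106) = -44422/(-36554) = -44422*(-1/36554) = 3173/2611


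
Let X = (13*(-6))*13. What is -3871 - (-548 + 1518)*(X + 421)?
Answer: 571339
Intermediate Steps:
X = -1014 (X = -78*13 = -1014)
-3871 - (-548 + 1518)*(X + 421) = -3871 - (-548 + 1518)*(-1014 + 421) = -3871 - 970*(-593) = -3871 - 1*(-575210) = -3871 + 575210 = 571339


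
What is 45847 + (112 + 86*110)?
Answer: 55419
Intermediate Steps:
45847 + (112 + 86*110) = 45847 + (112 + 9460) = 45847 + 9572 = 55419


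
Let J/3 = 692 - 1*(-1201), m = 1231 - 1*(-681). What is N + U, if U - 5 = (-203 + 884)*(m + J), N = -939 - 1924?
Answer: 5166613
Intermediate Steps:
N = -2863
m = 1912 (m = 1231 + 681 = 1912)
J = 5679 (J = 3*(692 - 1*(-1201)) = 3*(692 + 1201) = 3*1893 = 5679)
U = 5169476 (U = 5 + (-203 + 884)*(1912 + 5679) = 5 + 681*7591 = 5 + 5169471 = 5169476)
N + U = -2863 + 5169476 = 5166613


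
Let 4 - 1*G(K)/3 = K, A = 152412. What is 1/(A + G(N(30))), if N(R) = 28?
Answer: 1/152340 ≈ 6.5643e-6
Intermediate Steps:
G(K) = 12 - 3*K
1/(A + G(N(30))) = 1/(152412 + (12 - 3*28)) = 1/(152412 + (12 - 84)) = 1/(152412 - 72) = 1/152340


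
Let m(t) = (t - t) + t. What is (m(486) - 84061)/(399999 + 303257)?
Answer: -83575/703256 ≈ -0.11884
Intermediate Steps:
m(t) = t (m(t) = 0 + t = t)
(m(486) - 84061)/(399999 + 303257) = (486 - 84061)/(399999 + 303257) = -83575/703256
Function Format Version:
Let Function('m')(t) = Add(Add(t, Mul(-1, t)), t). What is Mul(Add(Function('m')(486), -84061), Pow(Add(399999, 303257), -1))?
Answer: Rational(-83575, 703256) ≈ -0.11884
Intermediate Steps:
Function('m')(t) = t (Function('m')(t) = Add(0, t) = t)
Mul(Add(Function('m')(486), -84061), Pow(Add(399999, 303257), -1)) = Mul(Add(486, -84061), Pow(Add(399999, 303257), -1)) = Mul(-83575, Pow(703256, -1)) = Mul(-83575, Rational(1, 703256)) = Rational(-83575, 703256)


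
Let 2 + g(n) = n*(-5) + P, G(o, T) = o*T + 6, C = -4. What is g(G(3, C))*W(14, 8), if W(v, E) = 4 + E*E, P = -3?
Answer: 1700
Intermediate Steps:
W(v, E) = 4 + E**2
G(o, T) = 6 + T*o (G(o, T) = T*o + 6 = 6 + T*o)
g(n) = -5 - 5*n (g(n) = -2 + (n*(-5) - 3) = -2 + (-5*n - 3) = -2 + (-3 - 5*n) = -5 - 5*n)
g(G(3, C))*W(14, 8) = (-5 - 5*(6 - 4*3))*(4 + 8**2) = (-5 - 5*(6 - 12))*(4 + 64) = (-5 - 5*(-6))*68 = (-5 + 30)*68 = 25*68 = 1700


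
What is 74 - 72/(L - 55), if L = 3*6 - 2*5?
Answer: 3550/47 ≈ 75.532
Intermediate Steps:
L = 8 (L = 18 - 10 = 8)
74 - 72/(L - 55) = 74 - 72/(8 - 55) = 74 - 72/(-47) = 74 - 72*(-1/47) = 74 + 72/47 = 3550/47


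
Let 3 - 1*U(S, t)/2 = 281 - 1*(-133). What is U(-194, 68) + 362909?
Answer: 362087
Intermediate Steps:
U(S, t) = -822 (U(S, t) = 6 - 2*(281 - 1*(-133)) = 6 - 2*(281 + 133) = 6 - 2*414 = 6 - 828 = -822)
U(-194, 68) + 362909 = -822 + 362909 = 362087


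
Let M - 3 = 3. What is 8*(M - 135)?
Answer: -1032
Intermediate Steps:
M = 6 (M = 3 + 3 = 6)
8*(M - 135) = 8*(6 - 135) = 8*(-129) = -1032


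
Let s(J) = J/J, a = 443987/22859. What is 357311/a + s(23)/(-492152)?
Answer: 4019785398230661/218509090024 ≈ 18396.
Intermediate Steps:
a = 443987/22859 (a = 443987*(1/22859) = 443987/22859 ≈ 19.423)
s(J) = 1
357311/a + s(23)/(-492152) = 357311/(443987/22859) + 1/(-492152) = 357311*(22859/443987) + 1*(-1/492152) = 8167772149/443987 - 1/492152 = 4019785398230661/218509090024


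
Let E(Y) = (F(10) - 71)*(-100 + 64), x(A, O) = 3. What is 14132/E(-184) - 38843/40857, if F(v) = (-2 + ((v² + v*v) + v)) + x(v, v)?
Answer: -64429987/17159940 ≈ -3.7547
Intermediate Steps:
F(v) = 1 + v + 2*v² (F(v) = (-2 + ((v² + v*v) + v)) + 3 = (-2 + ((v² + v²) + v)) + 3 = (-2 + (2*v² + v)) + 3 = (-2 + (v + 2*v²)) + 3 = (-2 + v + 2*v²) + 3 = 1 + v + 2*v²)
E(Y) = -5040 (E(Y) = ((1 + 10 + 2*10²) - 71)*(-100 + 64) = ((1 + 10 + 2*100) - 71)*(-36) = ((1 + 10 + 200) - 71)*(-36) = (211 - 71)*(-36) = 140*(-36) = -5040)
14132/E(-184) - 38843/40857 = 14132/(-5040) - 38843/40857 = 14132*(-1/5040) - 38843*1/40857 = -3533/1260 - 38843/40857 = -64429987/17159940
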